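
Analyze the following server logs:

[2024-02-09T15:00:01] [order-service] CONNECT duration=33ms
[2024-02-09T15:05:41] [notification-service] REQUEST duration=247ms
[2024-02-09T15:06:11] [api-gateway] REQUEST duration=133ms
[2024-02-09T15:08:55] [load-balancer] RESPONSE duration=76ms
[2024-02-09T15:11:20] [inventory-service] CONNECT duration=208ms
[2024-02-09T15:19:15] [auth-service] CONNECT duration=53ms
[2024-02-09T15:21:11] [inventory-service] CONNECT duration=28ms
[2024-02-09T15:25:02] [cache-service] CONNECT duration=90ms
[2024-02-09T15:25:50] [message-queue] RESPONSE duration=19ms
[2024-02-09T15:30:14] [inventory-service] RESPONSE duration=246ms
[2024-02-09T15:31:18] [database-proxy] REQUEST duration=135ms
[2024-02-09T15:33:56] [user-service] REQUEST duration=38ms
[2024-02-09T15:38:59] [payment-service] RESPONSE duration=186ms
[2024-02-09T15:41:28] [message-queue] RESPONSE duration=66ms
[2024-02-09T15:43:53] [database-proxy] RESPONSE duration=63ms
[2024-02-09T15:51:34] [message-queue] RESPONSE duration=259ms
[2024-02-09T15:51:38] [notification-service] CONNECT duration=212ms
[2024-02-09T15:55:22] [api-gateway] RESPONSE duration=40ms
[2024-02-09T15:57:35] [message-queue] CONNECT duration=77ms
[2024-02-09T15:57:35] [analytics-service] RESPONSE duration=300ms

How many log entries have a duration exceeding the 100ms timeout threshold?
9

To count timeouts:

1. Threshold: 100ms
2. Extract duration from each log entry
3. Count entries where duration > 100
4. Timeout count: 9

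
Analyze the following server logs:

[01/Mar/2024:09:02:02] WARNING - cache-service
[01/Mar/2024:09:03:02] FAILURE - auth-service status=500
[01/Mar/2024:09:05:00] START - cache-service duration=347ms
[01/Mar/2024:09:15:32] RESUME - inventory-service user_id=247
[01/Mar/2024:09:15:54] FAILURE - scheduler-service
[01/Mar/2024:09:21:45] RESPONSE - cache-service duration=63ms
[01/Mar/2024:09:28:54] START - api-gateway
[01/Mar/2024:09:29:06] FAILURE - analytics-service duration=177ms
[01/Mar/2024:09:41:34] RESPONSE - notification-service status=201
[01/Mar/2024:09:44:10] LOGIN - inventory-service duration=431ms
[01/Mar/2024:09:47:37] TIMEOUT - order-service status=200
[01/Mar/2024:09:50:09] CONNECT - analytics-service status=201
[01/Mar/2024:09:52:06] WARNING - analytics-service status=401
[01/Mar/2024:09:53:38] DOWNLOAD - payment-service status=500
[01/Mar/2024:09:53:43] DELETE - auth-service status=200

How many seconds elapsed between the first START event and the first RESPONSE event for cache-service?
1005

To find the time between events:

1. Locate the first START event for cache-service: 01/Mar/2024:09:05:00
2. Locate the first RESPONSE event for cache-service: 01/Mar/2024:09:21:45
3. Calculate the difference: 01/Mar/2024:09:21:45 - 01/Mar/2024:09:05:00 = 1005 seconds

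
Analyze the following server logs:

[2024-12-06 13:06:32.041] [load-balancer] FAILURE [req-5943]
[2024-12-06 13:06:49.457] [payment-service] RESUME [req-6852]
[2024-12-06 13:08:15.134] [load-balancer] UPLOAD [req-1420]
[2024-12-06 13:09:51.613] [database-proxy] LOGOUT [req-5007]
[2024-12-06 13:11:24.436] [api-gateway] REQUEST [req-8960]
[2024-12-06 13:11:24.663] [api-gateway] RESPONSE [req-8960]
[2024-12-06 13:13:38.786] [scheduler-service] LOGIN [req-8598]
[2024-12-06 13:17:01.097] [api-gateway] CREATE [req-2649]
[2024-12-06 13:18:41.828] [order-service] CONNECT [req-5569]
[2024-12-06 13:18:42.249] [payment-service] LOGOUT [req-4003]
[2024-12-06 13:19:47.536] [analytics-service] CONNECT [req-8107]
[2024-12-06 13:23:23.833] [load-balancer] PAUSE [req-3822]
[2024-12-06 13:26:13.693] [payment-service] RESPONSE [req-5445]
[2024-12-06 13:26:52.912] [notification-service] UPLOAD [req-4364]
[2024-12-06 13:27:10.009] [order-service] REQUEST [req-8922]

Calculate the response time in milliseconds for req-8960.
227

To calculate latency:

1. Find REQUEST with id req-8960: 2024-12-06 13:11:24.436
2. Find RESPONSE with id req-8960: 2024-12-06 13:11:24.663
3. Latency: 2024-12-06 13:11:24.663 - 2024-12-06 13:11:24.436 = 227ms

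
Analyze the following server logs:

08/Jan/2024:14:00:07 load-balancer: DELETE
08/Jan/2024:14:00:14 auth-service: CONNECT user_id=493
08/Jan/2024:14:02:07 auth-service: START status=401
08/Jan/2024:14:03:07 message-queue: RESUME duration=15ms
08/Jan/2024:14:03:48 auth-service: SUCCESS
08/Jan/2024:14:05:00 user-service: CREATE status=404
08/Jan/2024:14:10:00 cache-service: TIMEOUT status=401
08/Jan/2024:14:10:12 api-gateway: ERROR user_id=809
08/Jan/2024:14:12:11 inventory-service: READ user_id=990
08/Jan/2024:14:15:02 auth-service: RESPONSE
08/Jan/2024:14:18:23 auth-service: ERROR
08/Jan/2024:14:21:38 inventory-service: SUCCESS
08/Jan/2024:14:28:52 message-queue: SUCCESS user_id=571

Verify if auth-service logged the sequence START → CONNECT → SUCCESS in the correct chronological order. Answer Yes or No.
No

To verify sequence order:

1. Find all events in sequence START → CONNECT → SUCCESS for auth-service
2. Extract their timestamps
3. Check if timestamps are in ascending order
4. Result: No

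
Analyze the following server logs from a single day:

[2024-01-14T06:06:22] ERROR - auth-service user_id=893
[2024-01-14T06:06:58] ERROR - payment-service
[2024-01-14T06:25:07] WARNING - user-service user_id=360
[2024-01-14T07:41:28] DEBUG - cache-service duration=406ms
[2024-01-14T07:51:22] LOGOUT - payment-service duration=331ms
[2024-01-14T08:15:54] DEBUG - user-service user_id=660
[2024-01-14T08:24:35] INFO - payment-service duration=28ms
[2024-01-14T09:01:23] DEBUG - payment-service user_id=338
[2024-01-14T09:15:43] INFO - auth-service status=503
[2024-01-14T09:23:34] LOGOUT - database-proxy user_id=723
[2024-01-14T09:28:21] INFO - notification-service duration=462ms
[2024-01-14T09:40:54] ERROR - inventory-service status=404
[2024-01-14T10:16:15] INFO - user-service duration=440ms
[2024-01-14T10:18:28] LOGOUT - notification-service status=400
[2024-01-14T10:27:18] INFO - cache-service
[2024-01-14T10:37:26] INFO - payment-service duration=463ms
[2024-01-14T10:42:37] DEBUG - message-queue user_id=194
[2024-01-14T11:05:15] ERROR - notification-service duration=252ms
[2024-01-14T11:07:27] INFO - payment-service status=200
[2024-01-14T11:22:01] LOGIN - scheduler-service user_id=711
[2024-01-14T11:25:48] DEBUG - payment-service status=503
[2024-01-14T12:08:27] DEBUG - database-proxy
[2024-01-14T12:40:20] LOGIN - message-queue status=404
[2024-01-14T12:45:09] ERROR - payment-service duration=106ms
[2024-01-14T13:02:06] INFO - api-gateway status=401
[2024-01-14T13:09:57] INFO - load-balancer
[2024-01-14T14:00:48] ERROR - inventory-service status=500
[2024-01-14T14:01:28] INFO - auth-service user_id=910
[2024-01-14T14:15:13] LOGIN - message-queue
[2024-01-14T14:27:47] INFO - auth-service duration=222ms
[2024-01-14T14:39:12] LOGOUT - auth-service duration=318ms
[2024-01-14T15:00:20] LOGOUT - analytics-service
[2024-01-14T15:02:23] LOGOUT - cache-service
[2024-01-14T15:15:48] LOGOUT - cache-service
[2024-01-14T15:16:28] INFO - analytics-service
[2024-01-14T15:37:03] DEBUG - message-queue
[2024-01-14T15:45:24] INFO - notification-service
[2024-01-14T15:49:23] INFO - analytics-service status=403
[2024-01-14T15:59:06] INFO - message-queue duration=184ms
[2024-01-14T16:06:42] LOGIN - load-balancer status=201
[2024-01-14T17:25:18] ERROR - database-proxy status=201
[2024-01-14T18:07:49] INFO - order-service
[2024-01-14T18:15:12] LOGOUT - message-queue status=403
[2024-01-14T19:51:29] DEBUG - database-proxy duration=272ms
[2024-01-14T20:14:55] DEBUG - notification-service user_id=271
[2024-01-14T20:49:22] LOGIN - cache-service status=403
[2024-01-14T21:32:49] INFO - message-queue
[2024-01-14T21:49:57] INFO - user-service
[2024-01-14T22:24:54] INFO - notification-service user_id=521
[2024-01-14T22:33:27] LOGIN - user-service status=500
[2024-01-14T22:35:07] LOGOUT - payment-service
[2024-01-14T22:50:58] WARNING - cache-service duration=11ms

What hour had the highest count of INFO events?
15

To find the peak hour:

1. Group all INFO events by hour
2. Count events in each hour
3. Find hour with maximum count
4. Peak hour: 15 (with 4 events)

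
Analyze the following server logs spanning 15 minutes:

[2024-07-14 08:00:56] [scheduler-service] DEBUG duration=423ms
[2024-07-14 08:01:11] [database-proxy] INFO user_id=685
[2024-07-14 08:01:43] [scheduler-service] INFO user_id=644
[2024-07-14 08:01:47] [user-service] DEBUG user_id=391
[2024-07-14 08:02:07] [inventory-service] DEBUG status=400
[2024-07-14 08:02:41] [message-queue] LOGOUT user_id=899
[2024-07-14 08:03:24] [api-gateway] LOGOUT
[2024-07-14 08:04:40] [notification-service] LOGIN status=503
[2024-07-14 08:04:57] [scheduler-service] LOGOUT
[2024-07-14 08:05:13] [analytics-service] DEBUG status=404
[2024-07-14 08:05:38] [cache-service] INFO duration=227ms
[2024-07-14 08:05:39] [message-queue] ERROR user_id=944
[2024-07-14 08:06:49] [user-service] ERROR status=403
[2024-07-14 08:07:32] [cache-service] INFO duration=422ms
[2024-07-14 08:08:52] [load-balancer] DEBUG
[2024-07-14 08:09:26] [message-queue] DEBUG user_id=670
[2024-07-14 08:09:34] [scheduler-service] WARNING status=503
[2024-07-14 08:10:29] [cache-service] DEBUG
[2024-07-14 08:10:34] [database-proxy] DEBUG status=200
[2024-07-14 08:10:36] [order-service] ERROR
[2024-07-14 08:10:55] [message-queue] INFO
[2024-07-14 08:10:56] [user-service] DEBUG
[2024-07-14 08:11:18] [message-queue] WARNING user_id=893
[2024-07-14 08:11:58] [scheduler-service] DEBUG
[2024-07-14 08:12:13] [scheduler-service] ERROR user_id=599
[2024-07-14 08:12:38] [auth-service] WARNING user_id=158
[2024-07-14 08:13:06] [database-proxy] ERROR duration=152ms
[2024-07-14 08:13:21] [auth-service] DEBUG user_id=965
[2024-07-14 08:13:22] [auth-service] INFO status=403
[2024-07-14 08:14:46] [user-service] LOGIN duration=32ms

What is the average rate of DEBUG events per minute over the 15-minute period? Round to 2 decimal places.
0.73

To calculate the rate:

1. Count total DEBUG events: 11
2. Total time period: 15 minutes
3. Rate = 11 / 15 = 0.73 events per minute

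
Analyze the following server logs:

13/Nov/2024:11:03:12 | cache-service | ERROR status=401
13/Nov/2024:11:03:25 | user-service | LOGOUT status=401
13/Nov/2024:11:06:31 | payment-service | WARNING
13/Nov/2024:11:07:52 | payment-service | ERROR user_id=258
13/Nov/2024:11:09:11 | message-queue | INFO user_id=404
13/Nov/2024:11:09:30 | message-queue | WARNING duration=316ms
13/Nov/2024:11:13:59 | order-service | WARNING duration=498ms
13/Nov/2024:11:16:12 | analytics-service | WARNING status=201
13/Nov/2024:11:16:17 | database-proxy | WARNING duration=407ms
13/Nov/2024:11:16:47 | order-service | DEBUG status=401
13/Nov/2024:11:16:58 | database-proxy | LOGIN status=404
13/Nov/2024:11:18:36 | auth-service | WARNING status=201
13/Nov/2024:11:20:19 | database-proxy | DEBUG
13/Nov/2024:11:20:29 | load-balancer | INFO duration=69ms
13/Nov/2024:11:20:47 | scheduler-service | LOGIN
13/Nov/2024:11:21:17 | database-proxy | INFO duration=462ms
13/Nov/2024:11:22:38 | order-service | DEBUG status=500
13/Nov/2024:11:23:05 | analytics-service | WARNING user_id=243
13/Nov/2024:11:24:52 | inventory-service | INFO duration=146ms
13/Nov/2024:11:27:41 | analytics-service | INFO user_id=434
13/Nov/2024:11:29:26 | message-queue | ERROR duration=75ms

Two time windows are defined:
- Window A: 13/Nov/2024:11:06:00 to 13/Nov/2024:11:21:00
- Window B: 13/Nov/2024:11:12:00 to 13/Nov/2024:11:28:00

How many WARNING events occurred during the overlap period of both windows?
4

To find overlap events:

1. Window A: 13/Nov/2024:11:06:00 to 13/Nov/2024:11:21:00
2. Window B: 13/Nov/2024:11:12:00 to 13/Nov/2024:11:28:00
3. Overlap period: 13/Nov/2024:11:12:00 to 13/Nov/2024:11:21:00
4. Count WARNING events in overlap: 4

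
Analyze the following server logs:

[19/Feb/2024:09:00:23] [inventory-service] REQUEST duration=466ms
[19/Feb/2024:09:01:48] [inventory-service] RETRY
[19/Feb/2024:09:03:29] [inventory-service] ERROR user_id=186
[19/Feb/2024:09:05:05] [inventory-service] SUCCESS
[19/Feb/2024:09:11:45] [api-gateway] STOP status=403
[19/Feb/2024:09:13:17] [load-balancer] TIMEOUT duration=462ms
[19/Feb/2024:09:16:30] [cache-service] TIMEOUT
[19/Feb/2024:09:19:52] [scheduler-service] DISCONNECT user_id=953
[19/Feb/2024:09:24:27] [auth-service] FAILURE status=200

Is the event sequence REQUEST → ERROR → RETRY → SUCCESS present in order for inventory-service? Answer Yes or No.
No

To verify sequence order:

1. Find all events in sequence REQUEST → ERROR → RETRY → SUCCESS for inventory-service
2. Extract their timestamps
3. Check if timestamps are in ascending order
4. Result: No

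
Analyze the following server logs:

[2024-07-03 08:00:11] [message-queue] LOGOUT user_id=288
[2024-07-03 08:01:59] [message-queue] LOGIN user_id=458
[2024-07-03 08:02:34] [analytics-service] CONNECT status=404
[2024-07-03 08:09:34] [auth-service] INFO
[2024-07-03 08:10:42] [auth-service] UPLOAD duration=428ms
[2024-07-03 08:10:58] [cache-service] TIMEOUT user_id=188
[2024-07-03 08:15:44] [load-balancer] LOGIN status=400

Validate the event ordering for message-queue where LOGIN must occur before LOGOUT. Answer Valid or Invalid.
Invalid

To validate ordering:

1. Required order: LOGIN → LOGOUT
2. Rule: LOGIN must occur before LOGOUT
3. Check actual order of events for message-queue
4. Result: Invalid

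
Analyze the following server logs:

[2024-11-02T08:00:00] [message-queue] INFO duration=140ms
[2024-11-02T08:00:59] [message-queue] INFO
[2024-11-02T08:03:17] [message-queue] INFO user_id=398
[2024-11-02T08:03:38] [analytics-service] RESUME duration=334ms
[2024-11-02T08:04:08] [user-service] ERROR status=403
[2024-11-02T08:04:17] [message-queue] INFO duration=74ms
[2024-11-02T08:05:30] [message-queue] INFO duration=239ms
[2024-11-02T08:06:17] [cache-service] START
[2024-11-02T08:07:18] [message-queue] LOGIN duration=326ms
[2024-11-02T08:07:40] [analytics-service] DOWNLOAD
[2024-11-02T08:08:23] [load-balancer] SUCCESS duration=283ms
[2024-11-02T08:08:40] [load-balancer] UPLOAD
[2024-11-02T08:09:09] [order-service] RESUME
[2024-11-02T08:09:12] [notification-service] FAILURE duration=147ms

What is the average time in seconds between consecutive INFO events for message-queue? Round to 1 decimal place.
82.5

To calculate average interval:

1. Find all INFO events for message-queue in order
2. Calculate time gaps between consecutive events
3. Compute mean of gaps: 330 / 4 = 82.5 seconds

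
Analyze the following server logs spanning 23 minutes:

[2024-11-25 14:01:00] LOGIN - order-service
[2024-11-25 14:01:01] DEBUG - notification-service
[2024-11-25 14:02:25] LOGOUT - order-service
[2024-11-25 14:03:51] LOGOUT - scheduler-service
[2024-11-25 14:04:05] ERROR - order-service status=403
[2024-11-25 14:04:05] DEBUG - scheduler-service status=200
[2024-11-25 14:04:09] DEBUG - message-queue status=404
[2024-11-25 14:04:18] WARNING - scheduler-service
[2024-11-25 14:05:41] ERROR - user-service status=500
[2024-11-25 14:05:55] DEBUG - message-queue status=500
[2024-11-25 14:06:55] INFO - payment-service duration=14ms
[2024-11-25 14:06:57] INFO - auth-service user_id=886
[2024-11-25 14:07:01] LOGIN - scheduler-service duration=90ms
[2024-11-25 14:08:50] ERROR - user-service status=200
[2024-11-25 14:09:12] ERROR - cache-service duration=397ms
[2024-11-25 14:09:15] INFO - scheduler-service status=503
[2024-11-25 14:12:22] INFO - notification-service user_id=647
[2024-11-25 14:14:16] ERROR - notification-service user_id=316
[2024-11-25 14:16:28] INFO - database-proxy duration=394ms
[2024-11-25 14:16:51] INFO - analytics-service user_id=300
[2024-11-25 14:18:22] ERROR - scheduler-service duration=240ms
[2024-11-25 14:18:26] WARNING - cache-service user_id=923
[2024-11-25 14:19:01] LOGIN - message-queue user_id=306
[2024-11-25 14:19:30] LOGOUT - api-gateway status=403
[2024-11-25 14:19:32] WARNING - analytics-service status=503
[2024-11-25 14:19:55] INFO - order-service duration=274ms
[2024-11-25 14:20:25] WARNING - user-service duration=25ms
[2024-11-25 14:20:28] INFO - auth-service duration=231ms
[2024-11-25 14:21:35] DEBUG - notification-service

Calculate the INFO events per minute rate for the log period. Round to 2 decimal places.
0.35

To calculate the rate:

1. Count total INFO events: 8
2. Total time period: 23 minutes
3. Rate = 8 / 23 = 0.35 events per minute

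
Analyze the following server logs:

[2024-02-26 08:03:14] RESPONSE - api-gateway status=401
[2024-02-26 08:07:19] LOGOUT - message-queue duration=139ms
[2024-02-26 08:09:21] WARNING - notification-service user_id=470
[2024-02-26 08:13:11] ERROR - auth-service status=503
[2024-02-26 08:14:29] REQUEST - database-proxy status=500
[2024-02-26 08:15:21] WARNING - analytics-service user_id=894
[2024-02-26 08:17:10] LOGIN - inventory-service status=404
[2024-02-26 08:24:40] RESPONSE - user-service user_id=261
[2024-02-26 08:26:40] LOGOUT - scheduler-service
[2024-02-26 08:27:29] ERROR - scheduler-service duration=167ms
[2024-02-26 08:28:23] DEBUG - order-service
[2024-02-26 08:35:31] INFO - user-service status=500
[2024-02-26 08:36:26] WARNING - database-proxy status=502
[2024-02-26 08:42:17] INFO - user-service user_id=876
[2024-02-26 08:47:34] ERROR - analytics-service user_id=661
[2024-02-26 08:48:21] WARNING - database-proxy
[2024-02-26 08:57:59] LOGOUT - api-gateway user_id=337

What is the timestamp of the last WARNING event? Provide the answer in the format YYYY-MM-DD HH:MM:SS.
2024-02-26 08:48:21

To find the last event:

1. Filter for all WARNING events
2. Sort by timestamp
3. Select the last one
4. Timestamp: 2024-02-26 08:48:21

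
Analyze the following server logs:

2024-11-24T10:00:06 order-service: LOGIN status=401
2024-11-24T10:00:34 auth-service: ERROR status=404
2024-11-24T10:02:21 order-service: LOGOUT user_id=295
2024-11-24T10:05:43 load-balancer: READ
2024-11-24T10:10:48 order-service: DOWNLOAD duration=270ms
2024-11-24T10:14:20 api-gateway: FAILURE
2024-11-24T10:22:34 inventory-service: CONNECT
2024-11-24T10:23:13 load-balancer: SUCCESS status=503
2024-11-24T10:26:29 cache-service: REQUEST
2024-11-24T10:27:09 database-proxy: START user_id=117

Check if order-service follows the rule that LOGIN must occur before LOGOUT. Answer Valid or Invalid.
Valid

To validate ordering:

1. Required order: LOGIN → LOGOUT
2. Rule: LOGIN must occur before LOGOUT
3. Check actual order of events for order-service
4. Result: Valid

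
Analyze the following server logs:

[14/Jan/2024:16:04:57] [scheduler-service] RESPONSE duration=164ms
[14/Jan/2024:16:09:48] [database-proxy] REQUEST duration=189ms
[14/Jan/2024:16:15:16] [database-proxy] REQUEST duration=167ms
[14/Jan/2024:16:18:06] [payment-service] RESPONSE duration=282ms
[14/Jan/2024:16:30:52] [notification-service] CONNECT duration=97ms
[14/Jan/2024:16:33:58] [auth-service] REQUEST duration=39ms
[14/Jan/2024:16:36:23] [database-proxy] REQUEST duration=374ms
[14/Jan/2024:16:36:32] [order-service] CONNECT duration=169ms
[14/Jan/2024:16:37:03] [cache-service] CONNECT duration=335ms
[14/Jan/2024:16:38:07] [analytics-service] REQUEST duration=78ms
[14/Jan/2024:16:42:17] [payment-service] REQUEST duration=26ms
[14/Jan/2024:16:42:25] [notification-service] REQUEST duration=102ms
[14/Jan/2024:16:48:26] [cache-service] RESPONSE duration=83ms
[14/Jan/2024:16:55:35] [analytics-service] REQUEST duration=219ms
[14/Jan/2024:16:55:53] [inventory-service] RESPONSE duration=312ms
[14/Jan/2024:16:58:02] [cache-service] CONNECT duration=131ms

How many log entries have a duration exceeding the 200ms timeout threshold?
5

To count timeouts:

1. Threshold: 200ms
2. Extract duration from each log entry
3. Count entries where duration > 200
4. Timeout count: 5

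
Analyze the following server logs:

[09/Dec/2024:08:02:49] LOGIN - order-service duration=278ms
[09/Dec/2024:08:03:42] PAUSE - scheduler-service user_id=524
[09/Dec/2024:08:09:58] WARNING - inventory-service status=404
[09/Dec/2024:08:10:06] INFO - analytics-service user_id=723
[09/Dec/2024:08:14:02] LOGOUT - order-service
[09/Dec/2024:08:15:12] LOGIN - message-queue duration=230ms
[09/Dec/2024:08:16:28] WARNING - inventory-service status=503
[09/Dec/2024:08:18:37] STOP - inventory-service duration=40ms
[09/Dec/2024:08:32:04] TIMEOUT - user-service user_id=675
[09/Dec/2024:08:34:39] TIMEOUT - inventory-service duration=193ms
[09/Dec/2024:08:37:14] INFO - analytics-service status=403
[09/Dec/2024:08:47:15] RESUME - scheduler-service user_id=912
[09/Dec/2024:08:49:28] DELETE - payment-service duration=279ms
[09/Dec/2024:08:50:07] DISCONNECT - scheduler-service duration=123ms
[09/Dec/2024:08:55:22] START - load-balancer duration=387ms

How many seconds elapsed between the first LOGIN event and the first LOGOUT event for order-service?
673

To find the time between events:

1. Locate the first LOGIN event for order-service: 09/Dec/2024:08:02:49
2. Locate the first LOGOUT event for order-service: 09/Dec/2024:08:14:02
3. Calculate the difference: 09/Dec/2024:08:14:02 - 09/Dec/2024:08:02:49 = 673 seconds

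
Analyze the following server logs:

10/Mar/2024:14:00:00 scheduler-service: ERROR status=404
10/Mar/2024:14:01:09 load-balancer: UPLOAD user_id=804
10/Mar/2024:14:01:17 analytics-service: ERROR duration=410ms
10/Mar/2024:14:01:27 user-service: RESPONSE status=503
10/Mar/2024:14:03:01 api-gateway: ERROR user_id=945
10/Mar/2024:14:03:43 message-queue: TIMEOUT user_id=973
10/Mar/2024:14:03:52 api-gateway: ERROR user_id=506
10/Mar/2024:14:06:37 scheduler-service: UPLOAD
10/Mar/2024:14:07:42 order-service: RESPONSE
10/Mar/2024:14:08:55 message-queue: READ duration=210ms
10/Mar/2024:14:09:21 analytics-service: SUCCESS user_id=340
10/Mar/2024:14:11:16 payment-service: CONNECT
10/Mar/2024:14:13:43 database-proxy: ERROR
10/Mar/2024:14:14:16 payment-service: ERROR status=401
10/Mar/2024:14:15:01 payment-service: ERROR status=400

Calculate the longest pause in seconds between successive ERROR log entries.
591

To find the longest gap:

1. Extract all ERROR events in chronological order
2. Calculate time differences between consecutive events
3. Find the maximum difference
4. Longest gap: 591 seconds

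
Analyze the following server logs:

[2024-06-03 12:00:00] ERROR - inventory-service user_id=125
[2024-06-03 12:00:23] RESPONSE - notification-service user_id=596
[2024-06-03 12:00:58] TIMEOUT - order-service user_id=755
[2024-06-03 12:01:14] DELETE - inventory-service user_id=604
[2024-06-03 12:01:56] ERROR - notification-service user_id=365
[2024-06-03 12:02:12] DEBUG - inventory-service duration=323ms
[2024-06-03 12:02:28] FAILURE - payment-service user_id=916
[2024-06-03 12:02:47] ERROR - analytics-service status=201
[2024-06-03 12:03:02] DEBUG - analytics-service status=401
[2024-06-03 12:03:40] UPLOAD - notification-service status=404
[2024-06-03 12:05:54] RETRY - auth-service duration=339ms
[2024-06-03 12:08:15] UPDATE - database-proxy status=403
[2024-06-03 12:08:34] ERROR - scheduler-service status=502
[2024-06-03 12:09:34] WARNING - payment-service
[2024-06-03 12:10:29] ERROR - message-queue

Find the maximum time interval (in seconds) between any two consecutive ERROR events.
347

To find the longest gap:

1. Extract all ERROR events in chronological order
2. Calculate time differences between consecutive events
3. Find the maximum difference
4. Longest gap: 347 seconds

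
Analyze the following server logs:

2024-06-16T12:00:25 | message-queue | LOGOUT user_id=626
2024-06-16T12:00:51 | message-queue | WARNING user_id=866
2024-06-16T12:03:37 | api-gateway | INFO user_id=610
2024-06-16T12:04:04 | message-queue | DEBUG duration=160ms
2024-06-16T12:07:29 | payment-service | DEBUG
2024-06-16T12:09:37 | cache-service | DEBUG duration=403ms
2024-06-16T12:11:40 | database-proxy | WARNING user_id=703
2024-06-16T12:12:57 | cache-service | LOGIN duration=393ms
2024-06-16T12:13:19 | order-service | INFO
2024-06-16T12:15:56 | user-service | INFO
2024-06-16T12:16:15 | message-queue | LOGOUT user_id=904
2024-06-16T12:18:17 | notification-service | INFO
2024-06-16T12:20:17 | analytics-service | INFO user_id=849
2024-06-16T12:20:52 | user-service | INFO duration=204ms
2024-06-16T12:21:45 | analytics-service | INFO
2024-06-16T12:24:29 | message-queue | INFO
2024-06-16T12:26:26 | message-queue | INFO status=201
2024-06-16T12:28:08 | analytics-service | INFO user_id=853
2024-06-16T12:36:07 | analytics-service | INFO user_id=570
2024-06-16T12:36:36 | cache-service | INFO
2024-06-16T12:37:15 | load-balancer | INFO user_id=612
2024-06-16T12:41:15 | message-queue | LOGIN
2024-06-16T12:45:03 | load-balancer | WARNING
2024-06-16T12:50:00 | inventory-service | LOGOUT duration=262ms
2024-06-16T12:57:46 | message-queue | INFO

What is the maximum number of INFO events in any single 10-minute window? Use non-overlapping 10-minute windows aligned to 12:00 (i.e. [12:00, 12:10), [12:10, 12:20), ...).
6

To find the burst window:

1. Divide the log period into non-overlapping 10-minute windows starting at 12:00
2. Count INFO events in each window
3. Find the window with maximum count
4. Maximum events in a window: 6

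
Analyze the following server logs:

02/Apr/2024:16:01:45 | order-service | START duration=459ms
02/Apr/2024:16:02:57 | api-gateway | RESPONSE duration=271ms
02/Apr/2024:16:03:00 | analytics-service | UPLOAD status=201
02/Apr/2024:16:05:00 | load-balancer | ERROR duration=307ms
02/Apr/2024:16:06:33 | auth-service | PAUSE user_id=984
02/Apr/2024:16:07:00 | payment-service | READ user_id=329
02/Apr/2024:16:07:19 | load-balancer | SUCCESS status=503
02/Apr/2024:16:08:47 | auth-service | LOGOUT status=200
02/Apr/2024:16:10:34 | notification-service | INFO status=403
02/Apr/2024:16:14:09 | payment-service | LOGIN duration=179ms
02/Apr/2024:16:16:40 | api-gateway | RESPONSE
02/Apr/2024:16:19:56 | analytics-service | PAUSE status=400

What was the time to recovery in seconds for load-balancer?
139

To calculate recovery time:

1. Find ERROR event for load-balancer: 02/Apr/2024:16:05:00
2. Find next SUCCESS event for load-balancer: 02/Apr/2024:16:07:19
3. Recovery time: 02/Apr/2024:16:07:19 - 02/Apr/2024:16:05:00 = 139 seconds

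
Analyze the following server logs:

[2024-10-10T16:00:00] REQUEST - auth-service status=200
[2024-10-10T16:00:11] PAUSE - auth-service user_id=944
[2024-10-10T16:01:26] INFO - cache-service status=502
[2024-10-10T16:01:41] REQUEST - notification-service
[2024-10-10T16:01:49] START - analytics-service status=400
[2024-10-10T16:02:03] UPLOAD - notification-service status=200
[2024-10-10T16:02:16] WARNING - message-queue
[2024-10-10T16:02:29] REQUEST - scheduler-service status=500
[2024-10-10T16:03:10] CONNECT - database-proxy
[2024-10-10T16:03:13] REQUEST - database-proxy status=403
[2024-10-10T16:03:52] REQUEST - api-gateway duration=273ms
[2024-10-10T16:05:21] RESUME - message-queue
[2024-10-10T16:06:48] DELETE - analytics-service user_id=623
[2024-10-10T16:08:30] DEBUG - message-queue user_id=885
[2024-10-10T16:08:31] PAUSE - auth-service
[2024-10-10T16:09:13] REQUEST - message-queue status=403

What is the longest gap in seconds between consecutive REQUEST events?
321

To find the longest gap:

1. Extract all REQUEST events in chronological order
2. Calculate time differences between consecutive events
3. Find the maximum difference
4. Longest gap: 321 seconds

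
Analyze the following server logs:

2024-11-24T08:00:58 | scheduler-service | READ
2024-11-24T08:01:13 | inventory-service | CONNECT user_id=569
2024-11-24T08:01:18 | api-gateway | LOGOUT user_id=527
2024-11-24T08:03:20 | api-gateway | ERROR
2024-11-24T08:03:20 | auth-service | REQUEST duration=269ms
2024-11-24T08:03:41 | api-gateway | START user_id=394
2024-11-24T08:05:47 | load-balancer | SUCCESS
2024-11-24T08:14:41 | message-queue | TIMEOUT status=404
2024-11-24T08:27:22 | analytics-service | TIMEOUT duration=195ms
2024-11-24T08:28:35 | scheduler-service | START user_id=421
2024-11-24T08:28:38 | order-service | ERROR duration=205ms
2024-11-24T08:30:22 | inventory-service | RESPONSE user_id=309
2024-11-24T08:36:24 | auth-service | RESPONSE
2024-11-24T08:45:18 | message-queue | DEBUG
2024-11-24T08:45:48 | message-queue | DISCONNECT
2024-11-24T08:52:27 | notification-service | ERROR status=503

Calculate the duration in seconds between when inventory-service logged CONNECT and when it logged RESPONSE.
1749

To find the time between events:

1. Locate the first CONNECT event for inventory-service: 2024-11-24T08:01:13
2. Locate the first RESPONSE event for inventory-service: 2024-11-24T08:30:22
3. Calculate the difference: 2024-11-24T08:30:22 - 2024-11-24T08:01:13 = 1749 seconds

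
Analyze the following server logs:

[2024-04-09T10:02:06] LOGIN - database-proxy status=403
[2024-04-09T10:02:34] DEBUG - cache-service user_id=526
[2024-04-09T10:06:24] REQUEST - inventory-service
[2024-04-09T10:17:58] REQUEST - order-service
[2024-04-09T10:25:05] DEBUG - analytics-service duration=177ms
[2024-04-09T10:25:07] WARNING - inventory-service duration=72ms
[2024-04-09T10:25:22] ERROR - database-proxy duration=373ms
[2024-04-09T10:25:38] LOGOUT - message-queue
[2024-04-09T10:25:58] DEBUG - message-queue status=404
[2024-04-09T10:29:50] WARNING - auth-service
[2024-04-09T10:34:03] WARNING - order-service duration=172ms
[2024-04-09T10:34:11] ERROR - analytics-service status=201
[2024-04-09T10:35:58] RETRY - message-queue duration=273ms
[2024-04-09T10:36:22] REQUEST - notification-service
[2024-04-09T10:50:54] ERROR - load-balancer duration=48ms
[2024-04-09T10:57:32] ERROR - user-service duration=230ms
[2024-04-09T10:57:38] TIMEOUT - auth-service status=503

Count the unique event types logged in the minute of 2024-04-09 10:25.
4

To count unique event types:

1. Filter events in the minute starting at 2024-04-09 10:25
2. Extract event types from matching entries
3. Count unique types: 4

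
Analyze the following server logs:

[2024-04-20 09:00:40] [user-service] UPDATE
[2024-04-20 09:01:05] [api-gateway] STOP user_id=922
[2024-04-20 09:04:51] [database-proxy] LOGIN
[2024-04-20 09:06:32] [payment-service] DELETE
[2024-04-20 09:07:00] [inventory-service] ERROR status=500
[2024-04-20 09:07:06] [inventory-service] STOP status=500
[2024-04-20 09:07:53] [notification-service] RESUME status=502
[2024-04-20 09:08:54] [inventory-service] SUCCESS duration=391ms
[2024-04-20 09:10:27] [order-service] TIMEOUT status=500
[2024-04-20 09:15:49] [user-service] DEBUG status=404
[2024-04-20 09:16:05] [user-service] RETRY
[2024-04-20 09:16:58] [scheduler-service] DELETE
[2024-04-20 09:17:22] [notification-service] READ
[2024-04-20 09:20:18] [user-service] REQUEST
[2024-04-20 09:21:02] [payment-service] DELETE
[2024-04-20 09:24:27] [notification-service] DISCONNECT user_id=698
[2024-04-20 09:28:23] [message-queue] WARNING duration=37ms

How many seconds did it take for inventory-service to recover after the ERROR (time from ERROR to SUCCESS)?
114

To calculate recovery time:

1. Find ERROR event for inventory-service: 2024-04-20 09:07:00
2. Find next SUCCESS event for inventory-service: 2024-04-20 09:08:54
3. Recovery time: 2024-04-20 09:08:54 - 2024-04-20 09:07:00 = 114 seconds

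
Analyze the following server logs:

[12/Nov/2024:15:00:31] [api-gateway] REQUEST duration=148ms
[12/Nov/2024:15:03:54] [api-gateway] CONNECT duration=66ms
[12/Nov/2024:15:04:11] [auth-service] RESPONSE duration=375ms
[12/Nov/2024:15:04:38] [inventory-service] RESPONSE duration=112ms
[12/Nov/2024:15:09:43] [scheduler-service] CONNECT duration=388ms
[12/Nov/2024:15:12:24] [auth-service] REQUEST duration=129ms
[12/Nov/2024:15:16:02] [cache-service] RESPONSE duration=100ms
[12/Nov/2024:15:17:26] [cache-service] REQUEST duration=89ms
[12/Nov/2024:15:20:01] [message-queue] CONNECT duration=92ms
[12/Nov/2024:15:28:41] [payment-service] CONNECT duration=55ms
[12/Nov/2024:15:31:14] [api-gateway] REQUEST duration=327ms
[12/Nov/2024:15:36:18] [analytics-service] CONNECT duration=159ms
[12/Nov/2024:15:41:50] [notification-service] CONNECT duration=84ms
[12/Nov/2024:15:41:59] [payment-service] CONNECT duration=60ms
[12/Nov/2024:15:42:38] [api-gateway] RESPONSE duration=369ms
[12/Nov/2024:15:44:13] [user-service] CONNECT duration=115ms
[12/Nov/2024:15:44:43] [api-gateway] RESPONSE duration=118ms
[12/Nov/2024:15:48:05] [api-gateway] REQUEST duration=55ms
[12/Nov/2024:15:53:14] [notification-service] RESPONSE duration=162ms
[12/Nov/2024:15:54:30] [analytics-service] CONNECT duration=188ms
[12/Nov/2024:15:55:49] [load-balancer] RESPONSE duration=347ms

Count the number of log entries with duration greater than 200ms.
5

To count timeouts:

1. Threshold: 200ms
2. Extract duration from each log entry
3. Count entries where duration > 200
4. Timeout count: 5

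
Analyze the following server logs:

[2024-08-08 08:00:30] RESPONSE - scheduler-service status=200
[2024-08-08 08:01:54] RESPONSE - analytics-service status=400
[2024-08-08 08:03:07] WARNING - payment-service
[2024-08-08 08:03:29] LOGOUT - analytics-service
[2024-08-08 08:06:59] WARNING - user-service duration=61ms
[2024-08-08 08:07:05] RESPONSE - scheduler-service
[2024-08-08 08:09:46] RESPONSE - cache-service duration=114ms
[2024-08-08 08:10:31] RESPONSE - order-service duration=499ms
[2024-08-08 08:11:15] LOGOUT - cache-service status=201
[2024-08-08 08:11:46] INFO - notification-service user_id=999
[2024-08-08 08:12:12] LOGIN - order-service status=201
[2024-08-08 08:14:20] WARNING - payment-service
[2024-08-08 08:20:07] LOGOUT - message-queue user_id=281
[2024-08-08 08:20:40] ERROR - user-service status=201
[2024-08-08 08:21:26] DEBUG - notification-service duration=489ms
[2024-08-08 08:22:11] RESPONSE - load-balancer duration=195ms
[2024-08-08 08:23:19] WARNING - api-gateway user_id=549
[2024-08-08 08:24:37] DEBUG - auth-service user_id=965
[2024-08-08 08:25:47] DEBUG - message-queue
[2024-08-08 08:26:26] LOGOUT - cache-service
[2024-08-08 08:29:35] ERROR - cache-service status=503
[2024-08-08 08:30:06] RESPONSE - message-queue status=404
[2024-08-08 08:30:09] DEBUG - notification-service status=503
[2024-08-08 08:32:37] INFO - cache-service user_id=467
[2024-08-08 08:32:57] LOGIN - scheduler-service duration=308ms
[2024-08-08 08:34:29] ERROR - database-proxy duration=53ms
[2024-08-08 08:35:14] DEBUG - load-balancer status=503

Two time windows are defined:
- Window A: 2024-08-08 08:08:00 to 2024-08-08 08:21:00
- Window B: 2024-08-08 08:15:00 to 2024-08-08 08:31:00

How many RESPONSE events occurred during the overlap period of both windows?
0

To find overlap events:

1. Window A: 2024-08-08 08:08:00 to 2024-08-08 08:21:00
2. Window B: 2024-08-08 08:15:00 to 2024-08-08 08:31:00
3. Overlap period: 2024-08-08 08:15:00 to 2024-08-08 08:21:00
4. Count RESPONSE events in overlap: 0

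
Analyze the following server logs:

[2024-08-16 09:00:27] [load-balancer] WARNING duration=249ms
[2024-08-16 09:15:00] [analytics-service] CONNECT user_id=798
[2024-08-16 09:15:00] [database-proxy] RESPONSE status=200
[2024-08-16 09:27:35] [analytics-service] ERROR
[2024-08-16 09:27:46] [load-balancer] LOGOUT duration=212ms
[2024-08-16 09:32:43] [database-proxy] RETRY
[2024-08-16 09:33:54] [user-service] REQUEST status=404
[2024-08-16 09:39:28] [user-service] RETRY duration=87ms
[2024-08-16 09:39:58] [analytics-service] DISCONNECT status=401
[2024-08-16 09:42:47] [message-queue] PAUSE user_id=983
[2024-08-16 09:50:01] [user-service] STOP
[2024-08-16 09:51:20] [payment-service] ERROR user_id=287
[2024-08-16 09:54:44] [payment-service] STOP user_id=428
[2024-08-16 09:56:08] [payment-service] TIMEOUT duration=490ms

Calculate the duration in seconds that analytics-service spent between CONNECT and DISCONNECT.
1498

To calculate state duration:

1. Find CONNECT event for analytics-service: 2024-08-16 09:15:00
2. Find DISCONNECT event for analytics-service: 2024-08-16 09:39:58
3. Calculate duration: 2024-08-16 09:39:58 - 2024-08-16 09:15:00 = 1498 seconds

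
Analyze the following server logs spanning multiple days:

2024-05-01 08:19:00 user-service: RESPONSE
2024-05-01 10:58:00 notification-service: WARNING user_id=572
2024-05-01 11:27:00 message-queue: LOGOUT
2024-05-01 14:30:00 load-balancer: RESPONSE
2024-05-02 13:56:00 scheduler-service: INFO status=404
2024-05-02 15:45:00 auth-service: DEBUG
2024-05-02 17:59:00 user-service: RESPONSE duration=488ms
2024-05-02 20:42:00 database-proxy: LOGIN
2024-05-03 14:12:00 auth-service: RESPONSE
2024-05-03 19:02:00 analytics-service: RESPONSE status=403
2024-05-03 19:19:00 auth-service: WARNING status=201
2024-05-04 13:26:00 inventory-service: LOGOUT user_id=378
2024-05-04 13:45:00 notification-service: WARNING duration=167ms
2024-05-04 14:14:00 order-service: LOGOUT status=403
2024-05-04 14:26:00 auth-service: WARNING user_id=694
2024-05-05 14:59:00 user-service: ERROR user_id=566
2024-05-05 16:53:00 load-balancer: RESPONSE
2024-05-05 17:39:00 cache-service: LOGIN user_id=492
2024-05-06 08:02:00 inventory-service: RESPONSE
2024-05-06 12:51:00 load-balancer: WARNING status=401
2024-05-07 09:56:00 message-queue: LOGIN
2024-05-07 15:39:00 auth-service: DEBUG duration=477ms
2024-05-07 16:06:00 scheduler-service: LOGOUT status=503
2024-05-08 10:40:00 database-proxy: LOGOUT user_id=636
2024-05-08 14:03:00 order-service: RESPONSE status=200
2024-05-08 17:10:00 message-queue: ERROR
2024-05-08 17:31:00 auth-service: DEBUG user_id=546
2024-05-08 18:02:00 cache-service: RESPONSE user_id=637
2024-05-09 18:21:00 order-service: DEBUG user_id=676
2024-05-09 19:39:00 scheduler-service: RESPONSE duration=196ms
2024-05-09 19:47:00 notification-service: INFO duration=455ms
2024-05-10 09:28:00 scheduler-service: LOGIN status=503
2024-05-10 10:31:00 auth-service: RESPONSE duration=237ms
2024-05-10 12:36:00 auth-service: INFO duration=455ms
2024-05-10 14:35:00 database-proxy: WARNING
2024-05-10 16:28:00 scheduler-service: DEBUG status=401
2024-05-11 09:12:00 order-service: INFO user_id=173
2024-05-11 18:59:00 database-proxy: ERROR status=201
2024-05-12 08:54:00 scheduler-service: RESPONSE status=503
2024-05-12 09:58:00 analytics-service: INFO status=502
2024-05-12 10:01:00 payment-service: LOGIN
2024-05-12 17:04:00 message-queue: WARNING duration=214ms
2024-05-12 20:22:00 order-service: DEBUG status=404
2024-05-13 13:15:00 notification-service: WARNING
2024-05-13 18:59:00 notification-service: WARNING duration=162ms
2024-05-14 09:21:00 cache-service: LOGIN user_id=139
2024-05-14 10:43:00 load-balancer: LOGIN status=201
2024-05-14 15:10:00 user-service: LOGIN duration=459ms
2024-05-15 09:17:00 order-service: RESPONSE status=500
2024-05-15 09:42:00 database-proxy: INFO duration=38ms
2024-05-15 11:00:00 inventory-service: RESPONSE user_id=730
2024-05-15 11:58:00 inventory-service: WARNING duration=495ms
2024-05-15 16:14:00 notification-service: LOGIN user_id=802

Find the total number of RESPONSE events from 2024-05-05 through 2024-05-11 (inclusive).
6

To filter by date range:

1. Date range: 2024-05-05 through 2024-05-11, both dates inclusive
2. Filter for RESPONSE events whose date falls in this range
3. Count matching events: 6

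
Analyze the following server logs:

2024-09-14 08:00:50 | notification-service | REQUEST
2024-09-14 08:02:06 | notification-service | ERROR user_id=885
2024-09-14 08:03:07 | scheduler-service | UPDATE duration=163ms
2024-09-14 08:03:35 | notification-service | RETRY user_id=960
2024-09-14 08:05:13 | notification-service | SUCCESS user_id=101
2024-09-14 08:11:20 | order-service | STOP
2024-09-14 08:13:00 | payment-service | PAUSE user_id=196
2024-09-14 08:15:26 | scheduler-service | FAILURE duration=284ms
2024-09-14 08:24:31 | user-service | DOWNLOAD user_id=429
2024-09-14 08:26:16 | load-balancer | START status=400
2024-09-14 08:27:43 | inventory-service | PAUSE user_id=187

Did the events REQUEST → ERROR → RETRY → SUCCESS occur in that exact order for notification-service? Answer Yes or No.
Yes

To verify sequence order:

1. Find all events in sequence REQUEST → ERROR → RETRY → SUCCESS for notification-service
2. Extract their timestamps
3. Check if timestamps are in ascending order
4. Result: Yes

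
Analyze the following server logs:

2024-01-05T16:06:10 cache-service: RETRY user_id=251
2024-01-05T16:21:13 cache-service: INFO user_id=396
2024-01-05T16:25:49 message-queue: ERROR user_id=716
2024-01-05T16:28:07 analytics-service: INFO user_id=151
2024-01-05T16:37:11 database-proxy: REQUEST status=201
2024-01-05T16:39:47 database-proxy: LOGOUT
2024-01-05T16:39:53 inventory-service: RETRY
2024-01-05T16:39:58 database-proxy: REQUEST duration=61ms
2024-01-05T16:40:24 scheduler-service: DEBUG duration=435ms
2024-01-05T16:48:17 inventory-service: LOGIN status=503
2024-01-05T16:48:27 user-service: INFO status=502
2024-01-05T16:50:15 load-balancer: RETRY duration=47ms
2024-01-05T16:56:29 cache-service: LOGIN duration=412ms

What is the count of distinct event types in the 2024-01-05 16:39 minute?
3

To count unique event types:

1. Filter events in the minute starting at 2024-01-05 16:39
2. Extract event types from matching entries
3. Count unique types: 3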